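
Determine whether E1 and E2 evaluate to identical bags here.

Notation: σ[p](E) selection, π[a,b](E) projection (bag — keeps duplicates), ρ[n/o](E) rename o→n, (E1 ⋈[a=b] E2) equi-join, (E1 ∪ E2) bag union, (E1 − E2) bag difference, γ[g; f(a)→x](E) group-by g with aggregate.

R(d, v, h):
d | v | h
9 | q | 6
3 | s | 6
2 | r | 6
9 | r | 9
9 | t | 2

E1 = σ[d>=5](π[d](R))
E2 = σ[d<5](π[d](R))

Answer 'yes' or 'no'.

E1 subexpression sizes:
  R → 5
  π[d](R) → 5
  σ[d>=5](π[d](R)) → 3
E2 subexpression sizes:
  R → 5
  π[d](R) → 5
  σ[d<5](π[d](R)) → 2

E1 result:
d
9
9
9
E2 result:
d
2
3
Witness: (2,) appears 0× in E1 but 1× in E2.

no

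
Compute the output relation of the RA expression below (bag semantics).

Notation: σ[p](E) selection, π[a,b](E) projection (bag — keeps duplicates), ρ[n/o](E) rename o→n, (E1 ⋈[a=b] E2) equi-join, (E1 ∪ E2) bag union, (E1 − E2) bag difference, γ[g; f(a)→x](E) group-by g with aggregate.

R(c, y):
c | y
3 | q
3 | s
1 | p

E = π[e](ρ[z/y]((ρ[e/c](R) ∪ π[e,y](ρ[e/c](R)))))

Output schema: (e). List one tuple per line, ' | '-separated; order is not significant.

Per-node cardinality:
  R → 3
  ρ[e/c](R) → 3
  R → 3
  ρ[e/c](R) → 3
  π[e,y](ρ[e/c](R)) → 3
  (ρ[e/c](R) ∪ π[e,y](ρ[e/c](R))) → 6
  ρ[z/y]((ρ[e/c](R) ∪ π[e,y](ρ[e/c](R)))) → 6
  π[e](ρ[z/y]((ρ[e/c](R) ∪ π[e,y](ρ[e/c](R))))) → 6

== RESULT ==
e
1
1
3
3
3
3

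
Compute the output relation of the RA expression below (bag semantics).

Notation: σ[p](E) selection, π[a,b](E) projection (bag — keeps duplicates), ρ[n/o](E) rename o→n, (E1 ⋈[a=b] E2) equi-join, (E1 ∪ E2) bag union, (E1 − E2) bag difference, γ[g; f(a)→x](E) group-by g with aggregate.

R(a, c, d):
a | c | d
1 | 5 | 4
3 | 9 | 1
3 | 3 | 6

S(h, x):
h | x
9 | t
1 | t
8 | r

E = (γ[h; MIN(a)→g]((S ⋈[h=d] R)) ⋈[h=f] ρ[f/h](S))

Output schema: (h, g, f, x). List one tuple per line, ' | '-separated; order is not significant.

Stepwise |·|:
  S → 3
  R → 3
  (S ⋈[h=d] R) → 1
  γ[h; MIN(a)→g]((S ⋈[h=d] R)) → 1
  S → 3
  ρ[f/h](S) → 3
  (γ[h; MIN(a)→g]((S ⋈[h=d] R)) ⋈[h=f] ρ[f/h](S)) → 1

== RESULT ==
h | g | f | x
1 | 3 | 1 | t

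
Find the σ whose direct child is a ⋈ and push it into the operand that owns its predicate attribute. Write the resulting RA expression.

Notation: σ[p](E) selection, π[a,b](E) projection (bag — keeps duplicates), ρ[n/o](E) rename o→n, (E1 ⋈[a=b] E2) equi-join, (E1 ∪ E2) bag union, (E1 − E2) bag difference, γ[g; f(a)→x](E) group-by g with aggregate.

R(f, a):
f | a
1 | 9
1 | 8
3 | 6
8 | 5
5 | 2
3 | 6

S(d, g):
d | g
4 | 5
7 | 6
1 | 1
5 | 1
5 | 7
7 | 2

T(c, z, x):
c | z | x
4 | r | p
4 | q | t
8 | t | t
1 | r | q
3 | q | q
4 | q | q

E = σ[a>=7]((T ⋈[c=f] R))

σ filters on a, owned by the right side.
E' = (T ⋈[c=f] σ[a>=7](R))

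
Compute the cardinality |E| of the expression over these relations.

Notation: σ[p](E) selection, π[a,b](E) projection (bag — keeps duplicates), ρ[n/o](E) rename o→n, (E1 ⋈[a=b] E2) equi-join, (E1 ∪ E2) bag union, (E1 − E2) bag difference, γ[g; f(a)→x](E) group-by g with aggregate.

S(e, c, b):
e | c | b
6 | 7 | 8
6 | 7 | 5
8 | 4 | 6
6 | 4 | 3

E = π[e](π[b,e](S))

Subexpression sizes:
  S → 4
  π[b,e](S) → 4
  π[e](π[b,e](S)) → 4

|E| = 4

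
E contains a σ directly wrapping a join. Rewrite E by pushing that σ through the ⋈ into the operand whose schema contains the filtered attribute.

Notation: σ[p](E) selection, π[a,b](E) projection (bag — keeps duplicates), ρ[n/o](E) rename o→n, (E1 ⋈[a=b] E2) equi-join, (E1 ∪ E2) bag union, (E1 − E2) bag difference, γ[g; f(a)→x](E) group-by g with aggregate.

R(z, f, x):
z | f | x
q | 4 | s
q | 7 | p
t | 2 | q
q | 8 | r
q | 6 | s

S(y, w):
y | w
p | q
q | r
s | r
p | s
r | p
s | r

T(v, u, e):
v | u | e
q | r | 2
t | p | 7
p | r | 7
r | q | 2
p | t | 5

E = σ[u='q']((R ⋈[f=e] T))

σ filters on u, owned by the right side.
E' = (R ⋈[f=e] σ[u='q'](T))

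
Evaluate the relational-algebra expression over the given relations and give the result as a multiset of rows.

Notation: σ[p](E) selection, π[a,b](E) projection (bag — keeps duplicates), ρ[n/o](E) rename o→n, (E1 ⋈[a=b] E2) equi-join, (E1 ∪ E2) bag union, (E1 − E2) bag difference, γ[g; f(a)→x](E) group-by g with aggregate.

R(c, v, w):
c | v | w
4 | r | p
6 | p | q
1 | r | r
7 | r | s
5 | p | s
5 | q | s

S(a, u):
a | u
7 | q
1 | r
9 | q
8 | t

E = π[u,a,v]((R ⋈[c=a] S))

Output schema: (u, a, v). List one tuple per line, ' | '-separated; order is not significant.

Subexpression sizes:
  R → 6
  S → 4
  (R ⋈[c=a] S) → 2
  π[u,a,v]((R ⋈[c=a] S)) → 2

== RESULT ==
u | a | v
q | 7 | r
r | 1 | r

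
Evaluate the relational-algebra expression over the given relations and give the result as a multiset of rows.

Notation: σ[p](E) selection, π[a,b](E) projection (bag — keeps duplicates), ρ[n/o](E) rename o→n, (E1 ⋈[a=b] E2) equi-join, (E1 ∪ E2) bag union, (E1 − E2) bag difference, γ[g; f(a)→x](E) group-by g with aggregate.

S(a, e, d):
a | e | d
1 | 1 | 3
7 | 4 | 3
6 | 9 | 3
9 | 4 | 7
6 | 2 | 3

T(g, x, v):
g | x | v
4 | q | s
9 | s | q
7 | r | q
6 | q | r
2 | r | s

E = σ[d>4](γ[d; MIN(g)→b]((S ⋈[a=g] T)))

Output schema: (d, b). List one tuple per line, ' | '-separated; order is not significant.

Row counts bottom-up:
  S → 5
  T → 5
  (S ⋈[a=g] T) → 4
  γ[d; MIN(g)→b]((S ⋈[a=g] T)) → 2
  σ[d>4](γ[d; MIN(g)→b]((S ⋈[a=g] T))) → 1

== RESULT ==
d | b
7 | 9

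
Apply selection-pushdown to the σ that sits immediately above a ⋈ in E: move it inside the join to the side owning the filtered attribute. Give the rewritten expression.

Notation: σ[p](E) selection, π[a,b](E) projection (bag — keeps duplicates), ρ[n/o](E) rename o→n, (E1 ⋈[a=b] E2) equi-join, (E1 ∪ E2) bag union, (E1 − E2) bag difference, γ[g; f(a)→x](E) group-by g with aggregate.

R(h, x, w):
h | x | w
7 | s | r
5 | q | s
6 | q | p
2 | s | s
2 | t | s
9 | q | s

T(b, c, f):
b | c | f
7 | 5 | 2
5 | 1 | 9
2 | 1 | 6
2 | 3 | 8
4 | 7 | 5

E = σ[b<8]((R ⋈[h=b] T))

σ filters on b, owned by the right side.
E' = (R ⋈[h=b] σ[b<8](T))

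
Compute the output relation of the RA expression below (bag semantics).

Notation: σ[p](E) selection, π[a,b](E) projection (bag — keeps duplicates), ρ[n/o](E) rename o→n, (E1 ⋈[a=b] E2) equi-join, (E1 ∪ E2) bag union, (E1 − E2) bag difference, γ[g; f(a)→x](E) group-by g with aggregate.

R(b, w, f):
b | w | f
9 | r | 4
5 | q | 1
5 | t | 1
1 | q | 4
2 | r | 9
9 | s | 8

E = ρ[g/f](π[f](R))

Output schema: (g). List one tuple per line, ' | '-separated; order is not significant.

Stepwise |·|:
  R → 6
  π[f](R) → 6
  ρ[g/f](π[f](R)) → 6

== RESULT ==
g
1
1
4
4
8
9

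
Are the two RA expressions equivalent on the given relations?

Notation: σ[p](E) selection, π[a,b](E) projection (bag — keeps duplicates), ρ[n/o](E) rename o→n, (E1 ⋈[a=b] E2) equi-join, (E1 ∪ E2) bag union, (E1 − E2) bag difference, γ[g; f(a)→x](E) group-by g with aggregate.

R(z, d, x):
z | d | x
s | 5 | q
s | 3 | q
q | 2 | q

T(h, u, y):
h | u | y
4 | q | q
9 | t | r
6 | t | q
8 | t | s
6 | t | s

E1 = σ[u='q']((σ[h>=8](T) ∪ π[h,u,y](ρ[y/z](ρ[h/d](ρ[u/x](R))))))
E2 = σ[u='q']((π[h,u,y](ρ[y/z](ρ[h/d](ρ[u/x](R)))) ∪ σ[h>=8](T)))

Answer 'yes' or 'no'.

E1 per-node cardinality:
  T → 5
  σ[h>=8](T) → 2
  R → 3
  ρ[u/x](R) → 3
  ρ[h/d](ρ[u/x](R)) → 3
  ρ[y/z](ρ[h/d](ρ[u/x](R))) → 3
  π[h,u,y](ρ[y/z](ρ[h/d](ρ[u/x](R)))) → 3
  (σ[h>=8](T) ∪ π[h,u,y](ρ[y/z](ρ[h/d](ρ[u/x](R))))) → 5
  σ[u='q']((σ[h>=8](T) ∪ π[h,u,y](ρ[y/z](ρ[h/d](ρ[u/x](R)))))) → 3
E2 per-node cardinality:
  R → 3
  ρ[u/x](R) → 3
  ρ[h/d](ρ[u/x](R)) → 3
  ρ[y/z](ρ[h/d](ρ[u/x](R))) → 3
  π[h,u,y](ρ[y/z](ρ[h/d](ρ[u/x](R)))) → 3
  T → 5
  σ[h>=8](T) → 2
  (π[h,u,y](ρ[y/z](ρ[h/d](ρ[u/x](R)))) ∪ σ[h>=8](T)) → 5
  σ[u='q']((π[h,u,y](ρ[y/z](ρ[h/d](ρ[u/x](R)))) ∪ σ[h>=8](T))) → 3

E1 and E2 produce the same multiset:
h | u | y
2 | q | q
3 | q | s
5 | q | s

yes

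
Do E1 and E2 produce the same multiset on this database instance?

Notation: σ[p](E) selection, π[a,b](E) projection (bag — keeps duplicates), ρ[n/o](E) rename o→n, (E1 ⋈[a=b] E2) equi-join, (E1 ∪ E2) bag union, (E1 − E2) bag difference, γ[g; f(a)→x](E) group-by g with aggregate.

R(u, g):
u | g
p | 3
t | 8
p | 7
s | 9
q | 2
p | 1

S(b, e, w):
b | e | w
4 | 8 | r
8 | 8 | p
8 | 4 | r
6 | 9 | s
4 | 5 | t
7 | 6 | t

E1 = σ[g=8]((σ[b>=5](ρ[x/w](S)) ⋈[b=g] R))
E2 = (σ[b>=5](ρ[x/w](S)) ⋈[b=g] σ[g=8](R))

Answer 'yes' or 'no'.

E1 subexpression sizes:
  S → 6
  ρ[x/w](S) → 6
  σ[b>=5](ρ[x/w](S)) → 4
  R → 6
  (σ[b>=5](ρ[x/w](S)) ⋈[b=g] R) → 3
  σ[g=8]((σ[b>=5](ρ[x/w](S)) ⋈[b=g] R)) → 2
E2 subexpression sizes:
  S → 6
  ρ[x/w](S) → 6
  σ[b>=5](ρ[x/w](S)) → 4
  R → 6
  σ[g=8](R) → 1
  (σ[b>=5](ρ[x/w](S)) ⋈[b=g] σ[g=8](R)) → 2

E1 and E2 produce the same multiset:
b | e | x | u | g
8 | 4 | r | t | 8
8 | 8 | p | t | 8

yes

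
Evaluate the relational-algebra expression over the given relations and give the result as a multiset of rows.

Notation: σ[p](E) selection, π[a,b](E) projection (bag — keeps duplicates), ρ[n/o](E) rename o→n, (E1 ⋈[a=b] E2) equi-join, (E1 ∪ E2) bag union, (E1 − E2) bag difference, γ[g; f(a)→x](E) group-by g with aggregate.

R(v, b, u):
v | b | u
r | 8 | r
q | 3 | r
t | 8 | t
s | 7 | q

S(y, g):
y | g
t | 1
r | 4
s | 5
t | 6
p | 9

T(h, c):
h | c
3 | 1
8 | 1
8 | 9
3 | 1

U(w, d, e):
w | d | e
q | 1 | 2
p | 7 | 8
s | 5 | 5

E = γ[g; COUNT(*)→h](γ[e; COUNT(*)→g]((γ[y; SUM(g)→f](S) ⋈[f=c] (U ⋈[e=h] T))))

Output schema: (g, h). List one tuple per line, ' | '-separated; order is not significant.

Stepwise |·|:
  S → 5
  γ[y; SUM(g)→f](S) → 4
  U → 3
  T → 4
  (U ⋈[e=h] T) → 2
  (γ[y; SUM(g)→f](S) ⋈[f=c] (U ⋈[e=h] T)) → 1
  γ[e; COUNT(*)→g]((γ[y; SUM(g)→f](S) ⋈[f=c] (U ⋈[e=h] T))) → 1
  γ[g; COUNT(*)→h](γ[e; COUNT(*)→g]((γ[y; SUM(g)→f](S) ⋈[f=c] (U ⋈[e=h] T)))) → 1

== RESULT ==
g | h
1 | 1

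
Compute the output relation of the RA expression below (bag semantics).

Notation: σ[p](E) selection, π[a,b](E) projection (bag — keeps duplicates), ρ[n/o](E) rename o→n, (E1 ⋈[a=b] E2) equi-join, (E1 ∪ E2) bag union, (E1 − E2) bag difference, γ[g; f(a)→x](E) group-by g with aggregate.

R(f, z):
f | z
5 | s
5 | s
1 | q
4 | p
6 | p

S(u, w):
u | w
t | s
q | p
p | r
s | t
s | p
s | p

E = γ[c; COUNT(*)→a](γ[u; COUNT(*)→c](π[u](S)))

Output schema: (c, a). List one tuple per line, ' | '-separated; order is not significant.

Subexpression sizes:
  S → 6
  π[u](S) → 6
  γ[u; COUNT(*)→c](π[u](S)) → 4
  γ[c; COUNT(*)→a](γ[u; COUNT(*)→c](π[u](S))) → 2

== RESULT ==
c | a
1 | 3
3 | 1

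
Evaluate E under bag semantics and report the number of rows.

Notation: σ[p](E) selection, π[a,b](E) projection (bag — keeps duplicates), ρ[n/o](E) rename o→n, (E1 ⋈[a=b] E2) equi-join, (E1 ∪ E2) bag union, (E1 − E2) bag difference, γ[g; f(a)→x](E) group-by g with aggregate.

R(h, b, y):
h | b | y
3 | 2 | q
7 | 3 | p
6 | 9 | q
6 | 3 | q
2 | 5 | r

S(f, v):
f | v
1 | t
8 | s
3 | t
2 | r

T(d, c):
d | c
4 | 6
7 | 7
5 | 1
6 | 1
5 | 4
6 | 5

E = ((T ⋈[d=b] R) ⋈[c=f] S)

Subexpression sizes:
  T → 6
  R → 5
  (T ⋈[d=b] R) → 2
  S → 4
  ((T ⋈[d=b] R) ⋈[c=f] S) → 1

|E| = 1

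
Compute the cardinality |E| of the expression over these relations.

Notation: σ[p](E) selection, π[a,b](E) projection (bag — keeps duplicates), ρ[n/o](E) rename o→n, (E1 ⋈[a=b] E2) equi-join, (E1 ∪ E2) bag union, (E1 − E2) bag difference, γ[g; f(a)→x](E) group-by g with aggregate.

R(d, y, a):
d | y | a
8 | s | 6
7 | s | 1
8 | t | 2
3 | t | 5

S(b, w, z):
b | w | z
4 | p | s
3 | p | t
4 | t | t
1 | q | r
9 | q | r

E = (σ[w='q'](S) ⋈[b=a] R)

Per-node cardinality:
  S → 5
  σ[w='q'](S) → 2
  R → 4
  (σ[w='q'](S) ⋈[b=a] R) → 1

|E| = 1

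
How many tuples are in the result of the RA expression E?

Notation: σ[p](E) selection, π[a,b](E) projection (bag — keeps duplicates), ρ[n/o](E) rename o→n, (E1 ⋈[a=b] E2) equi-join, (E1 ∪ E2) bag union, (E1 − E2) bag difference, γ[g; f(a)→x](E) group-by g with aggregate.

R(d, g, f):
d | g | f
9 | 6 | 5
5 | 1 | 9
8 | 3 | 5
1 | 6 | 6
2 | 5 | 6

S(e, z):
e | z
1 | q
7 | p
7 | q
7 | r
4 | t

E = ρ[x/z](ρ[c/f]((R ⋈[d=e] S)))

Stepwise |·|:
  R → 5
  S → 5
  (R ⋈[d=e] S) → 1
  ρ[c/f]((R ⋈[d=e] S)) → 1
  ρ[x/z](ρ[c/f]((R ⋈[d=e] S))) → 1

|E| = 1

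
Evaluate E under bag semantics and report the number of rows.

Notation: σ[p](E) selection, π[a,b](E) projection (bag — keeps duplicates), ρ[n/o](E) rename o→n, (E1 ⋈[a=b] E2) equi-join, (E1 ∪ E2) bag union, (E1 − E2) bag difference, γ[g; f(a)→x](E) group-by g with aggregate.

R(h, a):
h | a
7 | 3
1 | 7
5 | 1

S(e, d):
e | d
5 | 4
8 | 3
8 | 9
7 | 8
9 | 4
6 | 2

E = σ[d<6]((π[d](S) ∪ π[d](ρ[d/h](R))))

Row counts bottom-up:
  S → 6
  π[d](S) → 6
  R → 3
  ρ[d/h](R) → 3
  π[d](ρ[d/h](R)) → 3
  (π[d](S) ∪ π[d](ρ[d/h](R))) → 9
  σ[d<6]((π[d](S) ∪ π[d](ρ[d/h](R)))) → 6

|E| = 6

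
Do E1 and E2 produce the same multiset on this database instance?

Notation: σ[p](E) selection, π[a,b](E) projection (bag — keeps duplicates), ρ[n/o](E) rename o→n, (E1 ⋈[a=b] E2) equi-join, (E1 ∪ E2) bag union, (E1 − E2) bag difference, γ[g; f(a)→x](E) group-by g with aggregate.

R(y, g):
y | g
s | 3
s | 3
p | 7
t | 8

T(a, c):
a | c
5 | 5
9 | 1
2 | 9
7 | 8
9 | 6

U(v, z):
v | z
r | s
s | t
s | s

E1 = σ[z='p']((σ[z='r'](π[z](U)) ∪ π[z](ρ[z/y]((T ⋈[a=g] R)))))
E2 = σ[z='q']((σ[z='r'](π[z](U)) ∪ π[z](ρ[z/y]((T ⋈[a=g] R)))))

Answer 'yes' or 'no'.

E1 row counts bottom-up:
  U → 3
  π[z](U) → 3
  σ[z='r'](π[z](U)) → 0
  T → 5
  R → 4
  (T ⋈[a=g] R) → 1
  ρ[z/y]((T ⋈[a=g] R)) → 1
  π[z](ρ[z/y]((T ⋈[a=g] R))) → 1
  (σ[z='r'](π[z](U)) ∪ π[z](ρ[z/y]((T ⋈[a=g] R)))) → 1
  σ[z='p']((σ[z='r'](π[z](U)) ∪ π[z](ρ[z/y]((T ⋈[a=g] R))))) → 1
E2 row counts bottom-up:
  U → 3
  π[z](U) → 3
  σ[z='r'](π[z](U)) → 0
  T → 5
  R → 4
  (T ⋈[a=g] R) → 1
  ρ[z/y]((T ⋈[a=g] R)) → 1
  π[z](ρ[z/y]((T ⋈[a=g] R))) → 1
  (σ[z='r'](π[z](U)) ∪ π[z](ρ[z/y]((T ⋈[a=g] R)))) → 1
  σ[z='q']((σ[z='r'](π[z](U)) ∪ π[z](ρ[z/y]((T ⋈[a=g] R))))) → 0

E1 result:
z
p
E2 result:
z
(0 rows)
Witness: ('p',) appears 1× in E1 but 0× in E2.

no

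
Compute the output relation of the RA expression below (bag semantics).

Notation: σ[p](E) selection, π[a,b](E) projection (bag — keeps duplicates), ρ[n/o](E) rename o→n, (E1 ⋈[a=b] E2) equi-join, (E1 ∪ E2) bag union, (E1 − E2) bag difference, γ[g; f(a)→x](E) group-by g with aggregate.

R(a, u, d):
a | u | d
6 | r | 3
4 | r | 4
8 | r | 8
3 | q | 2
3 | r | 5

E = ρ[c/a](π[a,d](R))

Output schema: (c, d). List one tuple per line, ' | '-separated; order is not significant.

Stepwise |·|:
  R → 5
  π[a,d](R) → 5
  ρ[c/a](π[a,d](R)) → 5

== RESULT ==
c | d
3 | 2
3 | 5
4 | 4
6 | 3
8 | 8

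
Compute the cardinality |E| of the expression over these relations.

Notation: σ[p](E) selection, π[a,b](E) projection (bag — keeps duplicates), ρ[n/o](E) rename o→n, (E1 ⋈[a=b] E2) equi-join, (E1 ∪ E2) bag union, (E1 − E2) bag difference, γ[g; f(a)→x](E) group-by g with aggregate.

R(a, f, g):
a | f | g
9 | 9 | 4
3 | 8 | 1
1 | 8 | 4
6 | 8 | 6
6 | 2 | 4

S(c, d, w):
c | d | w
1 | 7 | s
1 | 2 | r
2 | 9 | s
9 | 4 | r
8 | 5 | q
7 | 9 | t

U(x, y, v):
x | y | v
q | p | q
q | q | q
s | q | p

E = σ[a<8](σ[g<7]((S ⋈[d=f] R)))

Row counts bottom-up:
  S → 6
  R → 5
  (S ⋈[d=f] R) → 3
  σ[g<7]((S ⋈[d=f] R)) → 3
  σ[a<8](σ[g<7]((S ⋈[d=f] R))) → 1

|E| = 1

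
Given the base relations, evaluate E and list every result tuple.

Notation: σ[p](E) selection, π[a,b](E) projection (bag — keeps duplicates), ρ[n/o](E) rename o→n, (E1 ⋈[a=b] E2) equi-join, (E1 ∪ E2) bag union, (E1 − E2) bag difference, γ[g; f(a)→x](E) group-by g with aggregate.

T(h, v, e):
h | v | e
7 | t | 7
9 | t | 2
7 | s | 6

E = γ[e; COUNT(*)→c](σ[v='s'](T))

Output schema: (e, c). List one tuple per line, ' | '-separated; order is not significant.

Stepwise |·|:
  T → 3
  σ[v='s'](T) → 1
  γ[e; COUNT(*)→c](σ[v='s'](T)) → 1

== RESULT ==
e | c
6 | 1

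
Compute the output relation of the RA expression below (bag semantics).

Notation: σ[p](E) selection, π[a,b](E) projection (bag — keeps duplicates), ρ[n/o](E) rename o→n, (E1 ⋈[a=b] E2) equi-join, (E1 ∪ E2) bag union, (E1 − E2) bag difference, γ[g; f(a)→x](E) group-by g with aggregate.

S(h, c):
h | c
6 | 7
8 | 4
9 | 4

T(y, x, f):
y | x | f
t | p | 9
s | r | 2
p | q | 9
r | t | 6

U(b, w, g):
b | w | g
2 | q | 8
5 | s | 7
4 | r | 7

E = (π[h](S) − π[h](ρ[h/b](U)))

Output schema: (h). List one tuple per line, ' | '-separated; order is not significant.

Stepwise |·|:
  S → 3
  π[h](S) → 3
  U → 3
  ρ[h/b](U) → 3
  π[h](ρ[h/b](U)) → 3
  (π[h](S) − π[h](ρ[h/b](U))) → 3

== RESULT ==
h
6
8
9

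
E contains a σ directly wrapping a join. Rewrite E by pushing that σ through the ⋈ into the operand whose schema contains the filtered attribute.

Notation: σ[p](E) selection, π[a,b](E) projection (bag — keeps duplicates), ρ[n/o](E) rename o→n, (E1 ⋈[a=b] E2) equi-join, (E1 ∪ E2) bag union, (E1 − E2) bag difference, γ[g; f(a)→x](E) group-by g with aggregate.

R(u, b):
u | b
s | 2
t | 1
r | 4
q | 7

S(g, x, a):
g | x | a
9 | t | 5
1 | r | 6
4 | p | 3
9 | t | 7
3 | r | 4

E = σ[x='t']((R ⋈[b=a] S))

σ filters on x, owned by the right side.
E' = (R ⋈[b=a] σ[x='t'](S))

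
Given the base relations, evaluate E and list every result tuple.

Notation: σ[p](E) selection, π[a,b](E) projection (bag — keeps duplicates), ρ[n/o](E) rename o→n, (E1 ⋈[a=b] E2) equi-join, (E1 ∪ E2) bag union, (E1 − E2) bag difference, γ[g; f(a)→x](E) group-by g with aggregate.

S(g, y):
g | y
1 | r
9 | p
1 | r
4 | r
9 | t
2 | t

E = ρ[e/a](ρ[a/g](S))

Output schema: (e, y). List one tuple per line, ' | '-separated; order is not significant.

Row counts bottom-up:
  S → 6
  ρ[a/g](S) → 6
  ρ[e/a](ρ[a/g](S)) → 6

== RESULT ==
e | y
1 | r
1 | r
2 | t
4 | r
9 | p
9 | t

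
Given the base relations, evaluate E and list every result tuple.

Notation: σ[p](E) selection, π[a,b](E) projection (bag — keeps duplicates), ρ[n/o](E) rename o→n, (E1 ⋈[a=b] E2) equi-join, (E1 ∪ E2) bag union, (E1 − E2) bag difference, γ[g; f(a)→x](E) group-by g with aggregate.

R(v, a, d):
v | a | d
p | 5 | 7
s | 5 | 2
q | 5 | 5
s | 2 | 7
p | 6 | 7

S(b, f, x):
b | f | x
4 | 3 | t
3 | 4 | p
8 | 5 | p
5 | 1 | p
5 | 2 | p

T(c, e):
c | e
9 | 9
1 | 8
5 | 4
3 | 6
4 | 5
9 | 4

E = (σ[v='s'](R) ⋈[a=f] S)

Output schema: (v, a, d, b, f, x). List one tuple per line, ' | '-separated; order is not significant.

Row counts bottom-up:
  R → 5
  σ[v='s'](R) → 2
  S → 5
  (σ[v='s'](R) ⋈[a=f] S) → 2

== RESULT ==
v | a | d | b | f | x
s | 2 | 7 | 5 | 2 | p
s | 5 | 2 | 8 | 5 | p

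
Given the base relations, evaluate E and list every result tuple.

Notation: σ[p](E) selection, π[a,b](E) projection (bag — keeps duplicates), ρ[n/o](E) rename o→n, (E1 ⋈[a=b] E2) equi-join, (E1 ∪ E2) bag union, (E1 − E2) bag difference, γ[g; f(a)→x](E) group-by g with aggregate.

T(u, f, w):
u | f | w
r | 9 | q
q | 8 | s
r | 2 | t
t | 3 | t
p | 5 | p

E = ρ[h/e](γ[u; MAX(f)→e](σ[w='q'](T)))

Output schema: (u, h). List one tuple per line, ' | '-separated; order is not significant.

Row counts bottom-up:
  T → 5
  σ[w='q'](T) → 1
  γ[u; MAX(f)→e](σ[w='q'](T)) → 1
  ρ[h/e](γ[u; MAX(f)→e](σ[w='q'](T))) → 1

== RESULT ==
u | h
r | 9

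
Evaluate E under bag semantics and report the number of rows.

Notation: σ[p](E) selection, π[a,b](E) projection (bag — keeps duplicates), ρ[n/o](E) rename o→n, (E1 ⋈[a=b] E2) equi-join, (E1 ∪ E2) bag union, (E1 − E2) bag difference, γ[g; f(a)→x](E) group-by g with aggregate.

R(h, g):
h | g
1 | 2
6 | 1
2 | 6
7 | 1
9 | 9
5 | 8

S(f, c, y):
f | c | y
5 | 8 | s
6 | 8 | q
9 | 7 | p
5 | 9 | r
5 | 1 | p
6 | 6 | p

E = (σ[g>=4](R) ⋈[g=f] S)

Subexpression sizes:
  R → 6
  σ[g>=4](R) → 3
  S → 6
  (σ[g>=4](R) ⋈[g=f] S) → 3

|E| = 3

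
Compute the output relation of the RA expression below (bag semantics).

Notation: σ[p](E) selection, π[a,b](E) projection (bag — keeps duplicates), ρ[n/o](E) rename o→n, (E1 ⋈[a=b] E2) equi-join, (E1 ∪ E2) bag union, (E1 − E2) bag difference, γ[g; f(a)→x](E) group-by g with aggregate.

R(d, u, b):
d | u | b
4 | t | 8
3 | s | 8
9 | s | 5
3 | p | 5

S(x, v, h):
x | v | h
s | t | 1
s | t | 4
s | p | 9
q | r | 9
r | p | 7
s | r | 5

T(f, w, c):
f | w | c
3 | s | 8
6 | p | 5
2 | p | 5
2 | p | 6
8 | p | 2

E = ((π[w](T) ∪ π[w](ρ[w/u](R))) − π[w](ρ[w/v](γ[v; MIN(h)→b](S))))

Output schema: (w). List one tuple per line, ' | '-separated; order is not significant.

Stepwise |·|:
  T → 5
  π[w](T) → 5
  R → 4
  ρ[w/u](R) → 4
  π[w](ρ[w/u](R)) → 4
  (π[w](T) ∪ π[w](ρ[w/u](R))) → 9
  S → 6
  γ[v; MIN(h)→b](S) → 3
  ρ[w/v](γ[v; MIN(h)→b](S)) → 3
  π[w](ρ[w/v](γ[v; MIN(h)→b](S))) → 3
  ((π[w](T) ∪ π[w](ρ[w/u](R))) − π[w](ρ[w/v](γ[v; MIN(h)→b](S)))) → 7

== RESULT ==
w
p
p
p
p
s
s
s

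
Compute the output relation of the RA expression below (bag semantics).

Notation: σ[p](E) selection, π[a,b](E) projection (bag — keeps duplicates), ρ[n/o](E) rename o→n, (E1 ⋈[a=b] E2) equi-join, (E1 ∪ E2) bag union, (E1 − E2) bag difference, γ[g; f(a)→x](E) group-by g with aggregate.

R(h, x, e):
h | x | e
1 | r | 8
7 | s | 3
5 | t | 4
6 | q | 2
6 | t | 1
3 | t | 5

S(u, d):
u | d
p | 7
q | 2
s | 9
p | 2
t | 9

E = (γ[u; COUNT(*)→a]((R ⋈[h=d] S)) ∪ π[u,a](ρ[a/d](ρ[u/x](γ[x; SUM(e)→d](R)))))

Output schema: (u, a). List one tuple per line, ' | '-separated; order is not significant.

Row counts bottom-up:
  R → 6
  S → 5
  (R ⋈[h=d] S) → 1
  γ[u; COUNT(*)→a]((R ⋈[h=d] S)) → 1
  R → 6
  γ[x; SUM(e)→d](R) → 4
  ρ[u/x](γ[x; SUM(e)→d](R)) → 4
  ρ[a/d](ρ[u/x](γ[x; SUM(e)→d](R))) → 4
  π[u,a](ρ[a/d](ρ[u/x](γ[x; SUM(e)→d](R)))) → 4
  (γ[u; COUNT(*)→a]((R ⋈[h=d] S)) ∪ π[u,a](ρ[a/d](ρ[u/x](γ[x; SUM(e)→d](R))))) → 5

== RESULT ==
u | a
p | 1
q | 2
r | 8
s | 3
t | 10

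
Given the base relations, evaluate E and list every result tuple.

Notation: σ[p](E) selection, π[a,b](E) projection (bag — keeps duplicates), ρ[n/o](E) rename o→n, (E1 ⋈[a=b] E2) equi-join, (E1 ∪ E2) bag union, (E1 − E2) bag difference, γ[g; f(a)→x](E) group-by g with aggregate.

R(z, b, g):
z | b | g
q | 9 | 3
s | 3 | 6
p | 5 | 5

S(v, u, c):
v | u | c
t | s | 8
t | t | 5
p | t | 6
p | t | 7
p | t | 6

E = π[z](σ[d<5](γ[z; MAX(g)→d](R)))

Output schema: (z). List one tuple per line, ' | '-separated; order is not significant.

Subexpression sizes:
  R → 3
  γ[z; MAX(g)→d](R) → 3
  σ[d<5](γ[z; MAX(g)→d](R)) → 1
  π[z](σ[d<5](γ[z; MAX(g)→d](R))) → 1

== RESULT ==
z
q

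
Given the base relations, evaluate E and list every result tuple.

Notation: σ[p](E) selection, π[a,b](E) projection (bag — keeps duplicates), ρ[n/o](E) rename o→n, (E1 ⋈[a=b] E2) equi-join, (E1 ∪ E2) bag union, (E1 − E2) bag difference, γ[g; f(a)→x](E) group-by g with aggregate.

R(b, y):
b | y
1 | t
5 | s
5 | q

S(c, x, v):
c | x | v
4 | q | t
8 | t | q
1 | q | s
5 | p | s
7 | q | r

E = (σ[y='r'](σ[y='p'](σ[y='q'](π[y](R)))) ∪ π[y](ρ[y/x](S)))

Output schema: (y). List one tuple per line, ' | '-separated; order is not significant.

Subexpression sizes:
  R → 3
  π[y](R) → 3
  σ[y='q'](π[y](R)) → 1
  σ[y='p'](σ[y='q'](π[y](R))) → 0
  σ[y='r'](σ[y='p'](σ[y='q'](π[y](R)))) → 0
  S → 5
  ρ[y/x](S) → 5
  π[y](ρ[y/x](S)) → 5
  (σ[y='r'](σ[y='p'](σ[y='q'](π[y](R)))) ∪ π[y](ρ[y/x](S))) → 5

== RESULT ==
y
p
q
q
q
t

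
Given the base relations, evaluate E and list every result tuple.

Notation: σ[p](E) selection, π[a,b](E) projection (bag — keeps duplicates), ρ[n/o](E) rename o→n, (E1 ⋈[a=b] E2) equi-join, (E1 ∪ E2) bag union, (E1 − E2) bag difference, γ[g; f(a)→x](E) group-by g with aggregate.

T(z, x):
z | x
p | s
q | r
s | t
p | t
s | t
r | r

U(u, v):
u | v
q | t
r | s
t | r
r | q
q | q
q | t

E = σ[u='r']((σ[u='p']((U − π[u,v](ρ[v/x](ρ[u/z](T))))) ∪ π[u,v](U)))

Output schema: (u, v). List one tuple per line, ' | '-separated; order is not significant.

Subexpression sizes:
  U → 6
  T → 6
  ρ[u/z](T) → 6
  ρ[v/x](ρ[u/z](T)) → 6
  π[u,v](ρ[v/x](ρ[u/z](T))) → 6
  (U − π[u,v](ρ[v/x](ρ[u/z](T)))) → 6
  σ[u='p']((U − π[u,v](ρ[v/x](ρ[u/z](T))))) → 0
  U → 6
  π[u,v](U) → 6
  (σ[u='p']((U − π[u,v](ρ[v/x](ρ[u/z](T))))) ∪ π[u,v](U)) → 6
  σ[u='r']((σ[u='p']((U − π[u,v](ρ[v/x](ρ[u/z](T))))) ∪ π[u,v](U))) → 2

== RESULT ==
u | v
r | q
r | s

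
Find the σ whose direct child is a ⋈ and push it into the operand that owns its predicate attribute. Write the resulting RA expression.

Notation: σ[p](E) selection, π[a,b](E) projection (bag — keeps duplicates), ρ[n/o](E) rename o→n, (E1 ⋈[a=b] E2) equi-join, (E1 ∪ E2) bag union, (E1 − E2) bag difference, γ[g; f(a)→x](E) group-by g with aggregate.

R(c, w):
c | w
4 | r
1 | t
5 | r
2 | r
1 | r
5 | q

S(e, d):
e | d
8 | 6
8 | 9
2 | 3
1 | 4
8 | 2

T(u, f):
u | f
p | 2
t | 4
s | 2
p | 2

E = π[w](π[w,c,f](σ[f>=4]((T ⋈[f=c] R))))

σ filters on f, owned by the left side.
E' = π[w](π[w,c,f]((σ[f>=4](T) ⋈[f=c] R)))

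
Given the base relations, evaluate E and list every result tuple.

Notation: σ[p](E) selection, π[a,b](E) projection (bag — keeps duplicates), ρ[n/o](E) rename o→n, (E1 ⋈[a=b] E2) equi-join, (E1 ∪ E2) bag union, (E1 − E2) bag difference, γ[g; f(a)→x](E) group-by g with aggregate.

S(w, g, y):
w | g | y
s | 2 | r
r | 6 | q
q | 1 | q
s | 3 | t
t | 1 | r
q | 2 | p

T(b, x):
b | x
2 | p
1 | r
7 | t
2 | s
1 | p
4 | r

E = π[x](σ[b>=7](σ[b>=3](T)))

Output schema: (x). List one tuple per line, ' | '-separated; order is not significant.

Subexpression sizes:
  T → 6
  σ[b>=3](T) → 2
  σ[b>=7](σ[b>=3](T)) → 1
  π[x](σ[b>=7](σ[b>=3](T))) → 1

== RESULT ==
x
t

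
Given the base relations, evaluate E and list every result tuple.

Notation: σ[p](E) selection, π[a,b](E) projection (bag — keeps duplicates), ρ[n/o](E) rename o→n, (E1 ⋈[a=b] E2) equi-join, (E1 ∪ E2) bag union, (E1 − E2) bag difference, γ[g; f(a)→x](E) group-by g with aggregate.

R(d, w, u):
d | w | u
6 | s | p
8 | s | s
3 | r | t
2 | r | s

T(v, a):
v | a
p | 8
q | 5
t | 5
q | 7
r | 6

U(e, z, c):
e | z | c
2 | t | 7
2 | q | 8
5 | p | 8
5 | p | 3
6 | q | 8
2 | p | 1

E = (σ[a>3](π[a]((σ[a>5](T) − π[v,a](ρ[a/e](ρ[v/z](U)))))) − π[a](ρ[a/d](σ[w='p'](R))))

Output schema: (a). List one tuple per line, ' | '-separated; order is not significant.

Stepwise |·|:
  T → 5
  σ[a>5](T) → 3
  U → 6
  ρ[v/z](U) → 6
  ρ[a/e](ρ[v/z](U)) → 6
  π[v,a](ρ[a/e](ρ[v/z](U))) → 6
  (σ[a>5](T) − π[v,a](ρ[a/e](ρ[v/z](U)))) → 3
  π[a]((σ[a>5](T) − π[v,a](ρ[a/e](ρ[v/z](U))))) → 3
  σ[a>3](π[a]((σ[a>5](T) − π[v,a](ρ[a/e](ρ[v/z](U)))))) → 3
  R → 4
  σ[w='p'](R) → 0
  ρ[a/d](σ[w='p'](R)) → 0
  π[a](ρ[a/d](σ[w='p'](R))) → 0
  (σ[a>3](π[a]((σ[a>5](T) − π[v,a](ρ[a/e](ρ[v/z](U)))))) − π[a](ρ[a/d](σ[w='p'](R)))) → 3

== RESULT ==
a
6
7
8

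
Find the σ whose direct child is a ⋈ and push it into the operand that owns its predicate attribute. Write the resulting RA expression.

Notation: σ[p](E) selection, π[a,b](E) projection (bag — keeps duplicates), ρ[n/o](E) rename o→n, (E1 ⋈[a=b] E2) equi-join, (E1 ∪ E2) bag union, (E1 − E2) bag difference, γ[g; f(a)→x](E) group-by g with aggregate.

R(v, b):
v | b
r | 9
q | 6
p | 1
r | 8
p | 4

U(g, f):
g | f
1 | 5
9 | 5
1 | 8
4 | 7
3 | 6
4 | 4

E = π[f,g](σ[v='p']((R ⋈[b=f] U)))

σ filters on v, owned by the left side.
E' = π[f,g]((σ[v='p'](R) ⋈[b=f] U))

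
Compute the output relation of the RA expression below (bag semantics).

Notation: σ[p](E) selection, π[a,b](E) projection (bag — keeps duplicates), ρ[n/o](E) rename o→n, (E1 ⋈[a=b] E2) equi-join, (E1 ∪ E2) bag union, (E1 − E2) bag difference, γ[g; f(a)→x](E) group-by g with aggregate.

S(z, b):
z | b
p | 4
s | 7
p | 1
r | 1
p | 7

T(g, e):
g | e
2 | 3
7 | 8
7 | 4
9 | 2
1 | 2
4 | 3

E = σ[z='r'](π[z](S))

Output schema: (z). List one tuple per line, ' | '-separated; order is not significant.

Per-node cardinality:
  S → 5
  π[z](S) → 5
  σ[z='r'](π[z](S)) → 1

== RESULT ==
z
r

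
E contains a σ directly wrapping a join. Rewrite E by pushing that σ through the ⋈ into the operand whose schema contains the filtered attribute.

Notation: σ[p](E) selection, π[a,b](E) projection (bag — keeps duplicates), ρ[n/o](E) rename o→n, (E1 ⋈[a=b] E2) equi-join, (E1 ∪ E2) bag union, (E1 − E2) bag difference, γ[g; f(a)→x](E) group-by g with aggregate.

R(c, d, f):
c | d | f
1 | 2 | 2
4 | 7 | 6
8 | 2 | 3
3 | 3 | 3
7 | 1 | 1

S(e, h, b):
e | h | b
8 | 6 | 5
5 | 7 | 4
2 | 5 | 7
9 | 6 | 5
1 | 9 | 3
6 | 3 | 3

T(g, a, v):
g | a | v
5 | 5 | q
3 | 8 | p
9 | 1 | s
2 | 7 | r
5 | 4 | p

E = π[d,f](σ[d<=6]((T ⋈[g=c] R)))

σ filters on d, owned by the right side.
E' = π[d,f]((T ⋈[g=c] σ[d<=6](R)))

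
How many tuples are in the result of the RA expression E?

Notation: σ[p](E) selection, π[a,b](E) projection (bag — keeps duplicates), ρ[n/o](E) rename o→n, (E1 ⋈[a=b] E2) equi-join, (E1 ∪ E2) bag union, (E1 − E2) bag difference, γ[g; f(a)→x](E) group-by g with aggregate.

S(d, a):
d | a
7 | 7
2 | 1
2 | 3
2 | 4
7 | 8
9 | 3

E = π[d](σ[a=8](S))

Row counts bottom-up:
  S → 6
  σ[a=8](S) → 1
  π[d](σ[a=8](S)) → 1

|E| = 1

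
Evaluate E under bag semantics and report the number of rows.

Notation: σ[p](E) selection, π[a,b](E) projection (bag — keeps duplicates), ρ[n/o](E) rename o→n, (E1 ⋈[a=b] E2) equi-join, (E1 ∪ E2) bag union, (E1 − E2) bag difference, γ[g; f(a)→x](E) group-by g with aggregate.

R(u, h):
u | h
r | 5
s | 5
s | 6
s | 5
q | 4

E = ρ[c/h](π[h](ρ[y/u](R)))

Row counts bottom-up:
  R → 5
  ρ[y/u](R) → 5
  π[h](ρ[y/u](R)) → 5
  ρ[c/h](π[h](ρ[y/u](R))) → 5

|E| = 5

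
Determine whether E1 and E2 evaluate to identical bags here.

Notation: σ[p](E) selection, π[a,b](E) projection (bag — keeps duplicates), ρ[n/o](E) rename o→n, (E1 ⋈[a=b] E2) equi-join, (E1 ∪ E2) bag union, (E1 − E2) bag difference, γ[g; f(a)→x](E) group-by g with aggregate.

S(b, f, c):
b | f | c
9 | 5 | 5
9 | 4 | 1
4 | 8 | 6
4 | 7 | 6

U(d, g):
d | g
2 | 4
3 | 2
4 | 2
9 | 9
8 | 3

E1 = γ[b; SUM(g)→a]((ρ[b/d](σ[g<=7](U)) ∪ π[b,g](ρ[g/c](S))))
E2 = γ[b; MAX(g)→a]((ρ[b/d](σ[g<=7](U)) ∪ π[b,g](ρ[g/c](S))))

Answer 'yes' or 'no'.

E1 subexpression sizes:
  U → 5
  σ[g<=7](U) → 4
  ρ[b/d](σ[g<=7](U)) → 4
  S → 4
  ρ[g/c](S) → 4
  π[b,g](ρ[g/c](S)) → 4
  (ρ[b/d](σ[g<=7](U)) ∪ π[b,g](ρ[g/c](S))) → 8
  γ[b; SUM(g)→a]((ρ[b/d](σ[g<=7](U)) ∪ π[b,g](ρ[g/c](S)))) → 5
E2 subexpression sizes:
  U → 5
  σ[g<=7](U) → 4
  ρ[b/d](σ[g<=7](U)) → 4
  S → 4
  ρ[g/c](S) → 4
  π[b,g](ρ[g/c](S)) → 4
  (ρ[b/d](σ[g<=7](U)) ∪ π[b,g](ρ[g/c](S))) → 8
  γ[b; MAX(g)→a]((ρ[b/d](σ[g<=7](U)) ∪ π[b,g](ρ[g/c](S)))) → 5

E1 result:
b | a
2 | 4
3 | 2
4 | 14
8 | 3
9 | 6
E2 result:
b | a
2 | 4
3 | 2
4 | 6
8 | 3
9 | 5
Witness: (9, 6) appears 1× in E1 but 0× in E2.

no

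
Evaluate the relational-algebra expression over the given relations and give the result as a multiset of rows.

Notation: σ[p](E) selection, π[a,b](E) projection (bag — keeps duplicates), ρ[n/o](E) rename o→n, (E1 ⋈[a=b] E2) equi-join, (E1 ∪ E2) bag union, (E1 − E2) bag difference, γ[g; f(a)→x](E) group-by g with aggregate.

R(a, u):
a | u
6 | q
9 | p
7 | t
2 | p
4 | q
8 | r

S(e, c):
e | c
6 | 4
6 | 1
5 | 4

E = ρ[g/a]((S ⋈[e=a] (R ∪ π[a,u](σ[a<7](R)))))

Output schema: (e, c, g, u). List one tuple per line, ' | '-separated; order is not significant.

Subexpression sizes:
  S → 3
  R → 6
  R → 6
  σ[a<7](R) → 3
  π[a,u](σ[a<7](R)) → 3
  (R ∪ π[a,u](σ[a<7](R))) → 9
  (S ⋈[e=a] (R ∪ π[a,u](σ[a<7](R)))) → 4
  ρ[g/a]((S ⋈[e=a] (R ∪ π[a,u](σ[a<7](R))))) → 4

== RESULT ==
e | c | g | u
6 | 1 | 6 | q
6 | 1 | 6 | q
6 | 4 | 6 | q
6 | 4 | 6 | q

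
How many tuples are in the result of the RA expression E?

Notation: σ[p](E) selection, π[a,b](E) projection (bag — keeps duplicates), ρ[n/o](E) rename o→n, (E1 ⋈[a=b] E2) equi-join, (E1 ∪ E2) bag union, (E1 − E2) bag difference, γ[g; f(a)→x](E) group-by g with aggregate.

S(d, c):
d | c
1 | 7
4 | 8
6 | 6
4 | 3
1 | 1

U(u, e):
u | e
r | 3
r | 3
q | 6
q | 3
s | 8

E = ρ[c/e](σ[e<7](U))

Subexpression sizes:
  U → 5
  σ[e<7](U) → 4
  ρ[c/e](σ[e<7](U)) → 4

|E| = 4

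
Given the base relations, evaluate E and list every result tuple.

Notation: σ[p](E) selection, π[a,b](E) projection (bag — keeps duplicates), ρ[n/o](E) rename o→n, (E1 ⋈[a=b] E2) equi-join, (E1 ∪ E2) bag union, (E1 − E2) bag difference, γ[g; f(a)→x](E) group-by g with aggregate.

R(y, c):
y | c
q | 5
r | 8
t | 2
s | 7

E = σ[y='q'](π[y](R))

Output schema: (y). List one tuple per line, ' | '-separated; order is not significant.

Per-node cardinality:
  R → 4
  π[y](R) → 4
  σ[y='q'](π[y](R)) → 1

== RESULT ==
y
q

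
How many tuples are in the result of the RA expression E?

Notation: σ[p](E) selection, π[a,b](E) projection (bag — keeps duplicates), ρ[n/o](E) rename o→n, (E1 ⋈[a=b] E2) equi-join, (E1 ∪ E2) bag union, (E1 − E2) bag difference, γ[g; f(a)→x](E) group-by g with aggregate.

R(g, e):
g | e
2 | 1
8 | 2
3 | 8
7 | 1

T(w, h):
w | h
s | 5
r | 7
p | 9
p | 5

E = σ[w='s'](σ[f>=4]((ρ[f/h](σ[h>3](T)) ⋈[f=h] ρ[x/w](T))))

Stepwise |·|:
  T → 4
  σ[h>3](T) → 4
  ρ[f/h](σ[h>3](T)) → 4
  T → 4
  ρ[x/w](T) → 4
  (ρ[f/h](σ[h>3](T)) ⋈[f=h] ρ[x/w](T)) → 6
  σ[f>=4]((ρ[f/h](σ[h>3](T)) ⋈[f=h] ρ[x/w](T))) → 6
  σ[w='s'](σ[f>=4]((ρ[f/h](σ[h>3](T)) ⋈[f=h] ρ[x/w](T)))) → 2

|E| = 2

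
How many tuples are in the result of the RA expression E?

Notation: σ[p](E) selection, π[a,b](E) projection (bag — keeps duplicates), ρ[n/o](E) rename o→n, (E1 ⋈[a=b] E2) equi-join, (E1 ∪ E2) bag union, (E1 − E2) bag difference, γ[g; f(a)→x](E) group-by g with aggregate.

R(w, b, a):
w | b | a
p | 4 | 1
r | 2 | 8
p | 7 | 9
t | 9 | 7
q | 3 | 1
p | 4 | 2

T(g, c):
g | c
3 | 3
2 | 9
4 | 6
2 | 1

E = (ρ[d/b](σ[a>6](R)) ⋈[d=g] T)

Per-node cardinality:
  R → 6
  σ[a>6](R) → 3
  ρ[d/b](σ[a>6](R)) → 3
  T → 4
  (ρ[d/b](σ[a>6](R)) ⋈[d=g] T) → 2

|E| = 2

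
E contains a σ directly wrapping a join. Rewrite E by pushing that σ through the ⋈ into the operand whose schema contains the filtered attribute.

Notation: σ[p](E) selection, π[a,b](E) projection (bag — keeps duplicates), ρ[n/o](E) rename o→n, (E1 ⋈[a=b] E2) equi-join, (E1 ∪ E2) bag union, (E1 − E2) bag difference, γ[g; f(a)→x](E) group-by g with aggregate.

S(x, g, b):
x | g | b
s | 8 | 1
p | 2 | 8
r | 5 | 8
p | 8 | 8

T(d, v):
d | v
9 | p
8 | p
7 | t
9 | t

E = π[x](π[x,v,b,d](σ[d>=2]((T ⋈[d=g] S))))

σ filters on d, owned by the left side.
E' = π[x](π[x,v,b,d]((σ[d>=2](T) ⋈[d=g] S)))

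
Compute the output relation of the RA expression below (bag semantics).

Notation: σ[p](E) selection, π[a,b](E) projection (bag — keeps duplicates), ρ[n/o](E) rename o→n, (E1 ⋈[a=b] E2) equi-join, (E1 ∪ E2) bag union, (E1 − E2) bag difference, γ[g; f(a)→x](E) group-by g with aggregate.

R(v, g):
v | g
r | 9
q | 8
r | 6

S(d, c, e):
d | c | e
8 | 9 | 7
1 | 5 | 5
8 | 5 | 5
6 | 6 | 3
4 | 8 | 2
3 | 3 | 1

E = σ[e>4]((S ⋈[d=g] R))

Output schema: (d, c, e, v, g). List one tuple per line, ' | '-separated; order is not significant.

Stepwise |·|:
  S → 6
  R → 3
  (S ⋈[d=g] R) → 3
  σ[e>4]((S ⋈[d=g] R)) → 2

== RESULT ==
d | c | e | v | g
8 | 5 | 5 | q | 8
8 | 9 | 7 | q | 8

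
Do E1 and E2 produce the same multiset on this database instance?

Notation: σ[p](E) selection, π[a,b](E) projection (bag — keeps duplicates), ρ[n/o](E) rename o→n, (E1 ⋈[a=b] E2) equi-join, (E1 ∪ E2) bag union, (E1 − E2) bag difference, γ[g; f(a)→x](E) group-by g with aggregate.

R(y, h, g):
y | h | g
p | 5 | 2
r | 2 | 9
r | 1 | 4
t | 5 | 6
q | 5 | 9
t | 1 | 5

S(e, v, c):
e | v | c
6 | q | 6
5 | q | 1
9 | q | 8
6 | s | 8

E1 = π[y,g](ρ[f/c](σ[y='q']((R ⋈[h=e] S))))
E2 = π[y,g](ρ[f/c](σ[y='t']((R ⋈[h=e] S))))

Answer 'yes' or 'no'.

E1 stepwise |·|:
  R → 6
  S → 4
  (R ⋈[h=e] S) → 3
  σ[y='q']((R ⋈[h=e] S)) → 1
  ρ[f/c](σ[y='q']((R ⋈[h=e] S))) → 1
  π[y,g](ρ[f/c](σ[y='q']((R ⋈[h=e] S)))) → 1
E2 stepwise |·|:
  R → 6
  S → 4
  (R ⋈[h=e] S) → 3
  σ[y='t']((R ⋈[h=e] S)) → 1
  ρ[f/c](σ[y='t']((R ⋈[h=e] S))) → 1
  π[y,g](ρ[f/c](σ[y='t']((R ⋈[h=e] S)))) → 1

E1 result:
y | g
q | 9
E2 result:
y | g
t | 6
Witness: ('q', 9) appears 1× in E1 but 0× in E2.

no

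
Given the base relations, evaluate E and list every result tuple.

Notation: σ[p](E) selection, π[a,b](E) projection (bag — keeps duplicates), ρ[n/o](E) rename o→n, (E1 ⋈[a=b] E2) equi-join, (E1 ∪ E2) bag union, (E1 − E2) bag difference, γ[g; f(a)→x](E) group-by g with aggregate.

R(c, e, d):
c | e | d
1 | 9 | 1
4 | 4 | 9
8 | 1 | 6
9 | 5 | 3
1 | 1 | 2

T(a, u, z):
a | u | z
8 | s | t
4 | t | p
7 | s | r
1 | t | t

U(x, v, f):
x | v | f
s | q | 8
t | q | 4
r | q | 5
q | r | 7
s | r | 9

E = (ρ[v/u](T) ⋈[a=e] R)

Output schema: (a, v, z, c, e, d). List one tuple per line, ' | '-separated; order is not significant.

Stepwise |·|:
  T → 4
  ρ[v/u](T) → 4
  R → 5
  (ρ[v/u](T) ⋈[a=e] R) → 3

== RESULT ==
a | v | z | c | e | d
1 | t | t | 1 | 1 | 2
1 | t | t | 8 | 1 | 6
4 | t | p | 4 | 4 | 9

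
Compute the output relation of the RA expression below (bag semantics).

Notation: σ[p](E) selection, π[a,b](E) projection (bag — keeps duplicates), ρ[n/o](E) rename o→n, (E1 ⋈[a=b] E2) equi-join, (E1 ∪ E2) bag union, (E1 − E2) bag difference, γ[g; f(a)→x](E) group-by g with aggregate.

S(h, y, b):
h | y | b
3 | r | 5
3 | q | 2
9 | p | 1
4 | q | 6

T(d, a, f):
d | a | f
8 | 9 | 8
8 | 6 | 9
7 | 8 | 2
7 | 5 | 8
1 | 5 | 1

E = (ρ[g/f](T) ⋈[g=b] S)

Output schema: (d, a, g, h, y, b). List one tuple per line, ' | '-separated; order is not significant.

Stepwise |·|:
  T → 5
  ρ[g/f](T) → 5
  S → 4
  (ρ[g/f](T) ⋈[g=b] S) → 2

== RESULT ==
d | a | g | h | y | b
1 | 5 | 1 | 9 | p | 1
7 | 8 | 2 | 3 | q | 2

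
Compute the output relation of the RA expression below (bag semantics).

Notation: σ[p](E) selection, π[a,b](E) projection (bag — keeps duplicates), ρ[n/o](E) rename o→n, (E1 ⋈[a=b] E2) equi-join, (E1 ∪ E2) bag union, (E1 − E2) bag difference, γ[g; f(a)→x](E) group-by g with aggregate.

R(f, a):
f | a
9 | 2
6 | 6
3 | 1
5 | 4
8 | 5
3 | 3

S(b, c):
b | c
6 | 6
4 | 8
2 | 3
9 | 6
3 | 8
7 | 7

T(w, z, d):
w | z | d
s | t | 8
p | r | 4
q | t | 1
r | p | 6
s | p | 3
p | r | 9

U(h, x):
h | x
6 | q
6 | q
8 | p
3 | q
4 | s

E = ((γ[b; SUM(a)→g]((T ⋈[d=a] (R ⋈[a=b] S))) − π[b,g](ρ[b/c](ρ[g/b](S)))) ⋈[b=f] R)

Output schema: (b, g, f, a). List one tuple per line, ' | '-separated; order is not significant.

Per-node cardinality:
  T → 6
  R → 6
  S → 6
  (R ⋈[a=b] S) → 4
  (T ⋈[d=a] (R ⋈[a=b] S)) → 3
  γ[b; SUM(a)→g]((T ⋈[d=a] (R ⋈[a=b] S))) → 3
  S → 6
  ρ[g/b](S) → 6
  ρ[b/c](ρ[g/b](S)) → 6
  π[b,g](ρ[b/c](ρ[g/b](S))) → 6
  (γ[b; SUM(a)→g]((T ⋈[d=a] (R ⋈[a=b] S))) − π[b,g](ρ[b/c](ρ[g/b](S)))) → 2
  R → 6
  ((γ[b; SUM(a)→g]((T ⋈[d=a] (R ⋈[a=b] S))) − π[b,g](ρ[b/c](ρ[g/b](S)))) ⋈[b=f] R) → 2

== RESULT ==
b | g | f | a
3 | 3 | 3 | 1
3 | 3 | 3 | 3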